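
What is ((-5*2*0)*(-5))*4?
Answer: 0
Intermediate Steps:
((-5*2*0)*(-5))*4 = (-10*0*(-5))*4 = (0*(-5))*4 = 0*4 = 0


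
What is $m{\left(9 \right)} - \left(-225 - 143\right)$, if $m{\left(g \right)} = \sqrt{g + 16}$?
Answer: $373$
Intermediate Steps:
$m{\left(g \right)} = \sqrt{16 + g}$
$m{\left(9 \right)} - \left(-225 - 143\right) = \sqrt{16 + 9} - \left(-225 - 143\right) = \sqrt{25} - -368 = 5 + 368 = 373$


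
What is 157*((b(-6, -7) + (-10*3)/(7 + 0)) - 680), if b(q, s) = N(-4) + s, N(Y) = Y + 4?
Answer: -759723/7 ≈ -1.0853e+5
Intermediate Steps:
N(Y) = 4 + Y
b(q, s) = s (b(q, s) = (4 - 4) + s = 0 + s = s)
157*((b(-6, -7) + (-10*3)/(7 + 0)) - 680) = 157*((-7 + (-10*3)/(7 + 0)) - 680) = 157*((-7 - 30/7) - 680) = 157*(-79/7 - 680) = 157*(-4839/7) = -759723/7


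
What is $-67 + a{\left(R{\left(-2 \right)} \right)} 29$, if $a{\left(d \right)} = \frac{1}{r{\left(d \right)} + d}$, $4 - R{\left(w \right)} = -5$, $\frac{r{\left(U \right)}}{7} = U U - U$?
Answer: $- \frac{34342}{513} \approx -66.943$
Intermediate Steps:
$r{\left(U \right)} = - 7 U + 7 U^{2}$ ($r{\left(U \right)} = 7 \left(U U - U\right) = 7 \left(U^{2} - U\right) = - 7 U + 7 U^{2}$)
$R{\left(w \right)} = 9$ ($R{\left(w \right)} = 4 - -5 = 4 + 5 = 9$)
$a{\left(d \right)} = \frac{1}{d + 7 d \left(-1 + d\right)}$ ($a{\left(d \right)} = \frac{1}{7 d \left(-1 + d\right) + d} = \frac{1}{d + 7 d \left(-1 + d\right)}$)
$-67 + a{\left(R{\left(-2 \right)} \right)} 29 = -67 + \frac{1}{9 \left(-6 + 7 \cdot 9\right)} 29 = -67 + \frac{1}{9 \left(-6 + 63\right)} 29 = -67 + \frac{1}{9 \cdot 57} \cdot 29 = -67 + \frac{1}{9} \cdot \frac{1}{57} \cdot 29 = -67 + \frac{1}{513} \cdot 29 = -67 + \frac{29}{513} = - \frac{34342}{513}$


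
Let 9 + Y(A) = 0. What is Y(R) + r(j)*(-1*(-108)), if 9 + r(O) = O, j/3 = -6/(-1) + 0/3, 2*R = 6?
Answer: 963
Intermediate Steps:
R = 3 (R = (½)*6 = 3)
j = 18 (j = 3*(-6/(-1) + 0/3) = 3*(-6*(-1) + 0*(⅓)) = 3*(6 + 0) = 3*6 = 18)
r(O) = -9 + O
Y(A) = -9 (Y(A) = -9 + 0 = -9)
Y(R) + r(j)*(-1*(-108)) = -9 + (-9 + 18)*(-1*(-108)) = -9 + 9*108 = -9 + 972 = 963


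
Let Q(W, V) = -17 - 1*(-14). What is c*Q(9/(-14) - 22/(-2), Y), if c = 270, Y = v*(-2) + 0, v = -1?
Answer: -810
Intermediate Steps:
Y = 2 (Y = -1*(-2) + 0 = 2 + 0 = 2)
Q(W, V) = -3 (Q(W, V) = -17 + 14 = -3)
c*Q(9/(-14) - 22/(-2), Y) = 270*(-3) = -810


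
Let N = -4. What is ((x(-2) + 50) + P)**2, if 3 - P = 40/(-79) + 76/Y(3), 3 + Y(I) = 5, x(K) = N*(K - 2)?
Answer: 6195121/6241 ≈ 992.65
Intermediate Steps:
x(K) = 8 - 4*K (x(K) = -4*(K - 2) = -4*(-2 + K) = 8 - 4*K)
Y(I) = 2 (Y(I) = -3 + 5 = 2)
P = -2725/79 (P = 3 - (40/(-79) + 76/2) = 3 - (40*(-1/79) + 76*(1/2)) = 3 - (-40/79 + 38) = 3 - 1*2962/79 = 3 - 2962/79 = -2725/79 ≈ -34.494)
((x(-2) + 50) + P)**2 = (((8 - 4*(-2)) + 50) - 2725/79)**2 = (((8 + 8) + 50) - 2725/79)**2 = ((16 + 50) - 2725/79)**2 = (66 - 2725/79)**2 = (2489/79)**2 = 6195121/6241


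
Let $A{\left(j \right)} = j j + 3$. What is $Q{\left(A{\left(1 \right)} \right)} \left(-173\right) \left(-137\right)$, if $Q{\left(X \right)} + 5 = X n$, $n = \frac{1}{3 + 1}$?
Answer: $-94804$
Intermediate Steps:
$A{\left(j \right)} = 3 + j^{2}$ ($A{\left(j \right)} = j^{2} + 3 = 3 + j^{2}$)
$n = \frac{1}{4} \approx 0.25$
$Q{\left(X \right)} = -5 + \frac{X}{4}$ ($Q{\left(X \right)} = -5 + X \frac{1}{4} = -5 + \frac{X}{4}$)
$Q{\left(A{\left(1 \right)} \right)} \left(-173\right) \left(-137\right) = \left(-5 + \frac{3 + 1^{2}}{4}\right) \left(-173\right) \left(-137\right) = \left(-5 + \frac{3 + 1}{4}\right) \left(-173\right) \left(-137\right) = \left(-5 + \frac{1}{4} \cdot 4\right) \left(-173\right) \left(-137\right) = \left(-5 + 1\right) \left(-173\right) \left(-137\right) = \left(-4\right) \left(-173\right) \left(-137\right) = 692 \left(-137\right) = -94804$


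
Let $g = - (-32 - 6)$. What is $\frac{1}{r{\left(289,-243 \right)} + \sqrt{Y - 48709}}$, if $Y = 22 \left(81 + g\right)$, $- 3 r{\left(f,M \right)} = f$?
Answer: $- \frac{867}{498340} - \frac{9 i \sqrt{46091}}{498340} \approx -0.0017398 - 0.0038773 i$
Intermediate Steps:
$r{\left(f,M \right)} = - \frac{f}{3}$
$g = 38$ ($g = - (-32 - 6) = \left(-1\right) \left(-38\right) = 38$)
$Y = 2618$ ($Y = 22 \left(81 + 38\right) = 22 \cdot 119 = 2618$)
$\frac{1}{r{\left(289,-243 \right)} + \sqrt{Y - 48709}} = \frac{1}{\left(- \frac{1}{3}\right) 289 + \sqrt{2618 - 48709}} = \frac{1}{- \frac{289}{3} + \sqrt{-46091}} = \frac{1}{- \frac{289}{3} + i \sqrt{46091}}$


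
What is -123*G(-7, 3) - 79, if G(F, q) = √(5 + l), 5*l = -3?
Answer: -79 - 123*√110/5 ≈ -337.01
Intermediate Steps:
l = -⅗ (l = (⅕)*(-3) = -⅗ ≈ -0.60000)
G(F, q) = √110/5 (G(F, q) = √(5 - ⅗) = √(22/5) = √110/5)
-123*G(-7, 3) - 79 = -123*√110/5 - 79 = -79 - 123*√110/5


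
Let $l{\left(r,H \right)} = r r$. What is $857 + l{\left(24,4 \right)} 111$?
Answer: $64793$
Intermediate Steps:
$l{\left(r,H \right)} = r^{2}$
$857 + l{\left(24,4 \right)} 111 = 857 + 24^{2} \cdot 111 = 857 + 576 \cdot 111 = 857 + 63936 = 64793$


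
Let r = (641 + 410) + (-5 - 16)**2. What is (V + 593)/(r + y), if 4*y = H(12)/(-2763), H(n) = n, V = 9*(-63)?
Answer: 23946/1374131 ≈ 0.017426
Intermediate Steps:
V = -567
r = 1492 (r = 1051 + (-21)**2 = 1051 + 441 = 1492)
y = -1/921 (y = (12/(-2763))/4 = (12*(-1/2763))/4 = (1/4)*(-4/921) = -1/921 ≈ -0.0010858)
(V + 593)/(r + y) = (-567 + 593)/(1492 - 1/921) = 26/(1374131/921) = 26*(921/1374131) = 23946/1374131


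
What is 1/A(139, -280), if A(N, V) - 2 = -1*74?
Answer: -1/72 ≈ -0.013889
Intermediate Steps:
A(N, V) = -72 (A(N, V) = 2 - 1*74 = 2 - 74 = -72)
1/A(139, -280) = 1/(-72) = -1/72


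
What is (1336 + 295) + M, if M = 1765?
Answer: 3396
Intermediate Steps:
(1336 + 295) + M = (1336 + 295) + 1765 = 1631 + 1765 = 3396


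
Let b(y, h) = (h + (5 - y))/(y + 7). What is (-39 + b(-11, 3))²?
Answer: 30625/16 ≈ 1914.1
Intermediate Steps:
b(y, h) = (5 + h - y)/(7 + y)
(-39 + b(-11, 3))² = (-39 + (5 + 3 - 1*(-11))/(7 - 11))² = (-39 + (5 + 3 + 11)/(-4))² = (-39 - ¼*19)² = (-39 - 19/4)² = (-175/4)² = 30625/16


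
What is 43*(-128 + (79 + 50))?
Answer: 43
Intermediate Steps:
43*(-128 + (79 + 50)) = 43*(-128 + 129) = 43*1 = 43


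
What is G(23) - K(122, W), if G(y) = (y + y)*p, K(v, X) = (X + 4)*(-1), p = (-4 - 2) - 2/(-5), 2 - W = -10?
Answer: -1208/5 ≈ -241.60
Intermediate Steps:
W = 12 (W = 2 - 1*(-10) = 2 + 10 = 12)
p = -28/5 (p = -6 - 2*(-1/5) = -6 + 2/5 = -28/5 ≈ -5.6000)
K(v, X) = -4 - X (K(v, X) = (4 + X)*(-1) = -4 - X)
G(y) = -56*y/5 (G(y) = (y + y)*(-28/5) = (2*y)*(-28/5) = -56*y/5)
G(23) - K(122, W) = -56/5*23 - (-4 - 1*12) = -1288/5 - (-4 - 12) = -1288/5 - 1*(-16) = -1288/5 + 16 = -1208/5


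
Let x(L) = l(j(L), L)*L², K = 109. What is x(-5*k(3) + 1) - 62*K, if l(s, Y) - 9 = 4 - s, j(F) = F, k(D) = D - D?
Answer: -6746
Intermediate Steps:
k(D) = 0
l(s, Y) = 13 - s (l(s, Y) = 9 + (4 - s) = 13 - s)
x(L) = L²*(13 - L) (x(L) = (13 - L)*L² = L²*(13 - L))
x(-5*k(3) + 1) - 62*K = (-5*0 + 1)²*(13 - (-5*0 + 1)) - 62*109 = (0 + 1)²*(13 - (0 + 1)) - 6758 = 1²*(13 - 1*1) - 6758 = 1*(13 - 1) - 6758 = 1*12 - 6758 = 12 - 6758 = -6746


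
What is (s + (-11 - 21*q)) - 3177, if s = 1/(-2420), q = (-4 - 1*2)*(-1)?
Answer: -8019881/2420 ≈ -3314.0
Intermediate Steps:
q = 6 (q = (-4 - 2)*(-1) = -6*(-1) = 6)
s = -1/2420 ≈ -0.00041322
(s + (-11 - 21*q)) - 3177 = (-1/2420 + (-11 - 21*6)) - 3177 = (-1/2420 + (-11 - 126)) - 3177 = (-1/2420 - 137) - 3177 = -331541/2420 - 3177 = -8019881/2420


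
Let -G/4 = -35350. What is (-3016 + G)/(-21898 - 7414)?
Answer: -8649/1832 ≈ -4.7211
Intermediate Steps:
G = 141400 (G = -4*(-35350) = 141400)
(-3016 + G)/(-21898 - 7414) = (-3016 + 141400)/(-21898 - 7414) = 138384/(-29312) = 138384*(-1/29312) = -8649/1832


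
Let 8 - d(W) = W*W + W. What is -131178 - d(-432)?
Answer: 55006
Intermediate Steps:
d(W) = 8 - W - W² (d(W) = 8 - (W*W + W) = 8 - (W² + W) = 8 - (W + W²) = 8 + (-W - W²) = 8 - W - W²)
-131178 - d(-432) = -131178 - (8 - 1*(-432) - 1*(-432)²) = -131178 - (8 + 432 - 1*186624) = -131178 - (8 + 432 - 186624) = -131178 - 1*(-186184) = -131178 + 186184 = 55006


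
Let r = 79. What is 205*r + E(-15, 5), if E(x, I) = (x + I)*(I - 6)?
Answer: 16205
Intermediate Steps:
E(x, I) = (-6 + I)*(I + x) (E(x, I) = (I + x)*(-6 + I) = (-6 + I)*(I + x))
205*r + E(-15, 5) = 205*79 + (5² - 6*5 - 6*(-15) + 5*(-15)) = 16195 + (25 - 30 + 90 - 75) = 16195 + 10 = 16205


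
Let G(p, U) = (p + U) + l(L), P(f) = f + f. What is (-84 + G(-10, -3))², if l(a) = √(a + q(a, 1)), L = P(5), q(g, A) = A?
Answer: (97 - √11)² ≈ 8776.6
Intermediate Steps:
P(f) = 2*f
L = 10 (L = 2*5 = 10)
l(a) = √(1 + a) (l(a) = √(a + 1) = √(1 + a))
G(p, U) = U + p + √11 (G(p, U) = (p + U) + √(1 + 10) = (U + p) + √11 = U + p + √11)
(-84 + G(-10, -3))² = (-84 + (-3 - 10 + √11))² = (-84 + (-13 + √11))² = (-97 + √11)²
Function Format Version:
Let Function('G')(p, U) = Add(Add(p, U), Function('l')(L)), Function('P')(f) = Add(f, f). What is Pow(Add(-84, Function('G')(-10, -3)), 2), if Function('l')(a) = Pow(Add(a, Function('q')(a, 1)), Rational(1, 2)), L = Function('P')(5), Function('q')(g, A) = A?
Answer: Pow(Add(97, Mul(-1, Pow(11, Rational(1, 2)))), 2) ≈ 8776.6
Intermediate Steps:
Function('P')(f) = Mul(2, f)
L = 10 (L = Mul(2, 5) = 10)
Function('l')(a) = Pow(Add(1, a), Rational(1, 2)) (Function('l')(a) = Pow(Add(a, 1), Rational(1, 2)) = Pow(Add(1, a), Rational(1, 2)))
Function('G')(p, U) = Add(U, p, Pow(11, Rational(1, 2))) (Function('G')(p, U) = Add(Add(p, U), Pow(Add(1, 10), Rational(1, 2))) = Add(Add(U, p), Pow(11, Rational(1, 2))) = Add(U, p, Pow(11, Rational(1, 2))))
Pow(Add(-84, Function('G')(-10, -3)), 2) = Pow(Add(-84, Add(-3, -10, Pow(11, Rational(1, 2)))), 2) = Pow(Add(-84, Add(-13, Pow(11, Rational(1, 2)))), 2) = Pow(Add(-97, Pow(11, Rational(1, 2))), 2)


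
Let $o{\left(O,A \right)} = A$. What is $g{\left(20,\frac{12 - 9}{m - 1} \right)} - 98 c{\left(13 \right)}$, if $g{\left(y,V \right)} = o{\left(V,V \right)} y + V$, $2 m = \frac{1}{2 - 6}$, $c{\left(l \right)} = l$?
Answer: $-1330$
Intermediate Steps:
$m = - \frac{1}{8}$ ($m = \frac{1}{2 \left(2 - 6\right)} = \frac{1}{2 \left(-4\right)} = \frac{1}{2} \left(- \frac{1}{4}\right) = - \frac{1}{8} \approx -0.125$)
$g{\left(y,V \right)} = V + V y$ ($g{\left(y,V \right)} = V y + V = V + V y$)
$g{\left(20,\frac{12 - 9}{m - 1} \right)} - 98 c{\left(13 \right)} = \frac{12 - 9}{- \frac{1}{8} - 1} \left(1 + 20\right) - 1274 = \frac{3}{- \frac{9}{8}} \cdot 21 - 1274 = 3 \left(- \frac{8}{9}\right) 21 - 1274 = \left(- \frac{8}{3}\right) 21 - 1274 = -56 - 1274 = -1330$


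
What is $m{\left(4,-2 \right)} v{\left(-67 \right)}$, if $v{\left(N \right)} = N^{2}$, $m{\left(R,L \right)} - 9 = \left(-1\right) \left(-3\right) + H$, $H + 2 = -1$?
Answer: $40401$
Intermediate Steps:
$H = -3$ ($H = -2 - 1 = -3$)
$m{\left(R,L \right)} = 9$ ($m{\left(R,L \right)} = 9 - 0 = 9 + \left(3 - 3\right) = 9 + 0 = 9$)
$m{\left(4,-2 \right)} v{\left(-67 \right)} = 9 \left(-67\right)^{2} = 9 \cdot 4489 = 40401$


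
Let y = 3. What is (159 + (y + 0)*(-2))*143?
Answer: 21879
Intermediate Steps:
(159 + (y + 0)*(-2))*143 = (159 + (3 + 0)*(-2))*143 = (159 + 3*(-2))*143 = (159 - 6)*143 = 153*143 = 21879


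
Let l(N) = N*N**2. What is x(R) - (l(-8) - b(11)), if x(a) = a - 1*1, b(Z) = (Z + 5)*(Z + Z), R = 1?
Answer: 864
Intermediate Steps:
l(N) = N**3
b(Z) = 2*Z*(5 + Z) (b(Z) = (5 + Z)*(2*Z) = 2*Z*(5 + Z))
x(a) = -1 + a (x(a) = a - 1 = -1 + a)
x(R) - (l(-8) - b(11)) = (-1 + 1) - ((-8)**3 - 2*11*(5 + 11)) = 0 - (-512 - 2*11*16) = 0 - (-512 - 1*352) = 0 - (-512 - 352) = 0 - 1*(-864) = 0 + 864 = 864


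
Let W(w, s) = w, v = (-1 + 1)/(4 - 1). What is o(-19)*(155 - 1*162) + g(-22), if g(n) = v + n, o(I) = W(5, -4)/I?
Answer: -383/19 ≈ -20.158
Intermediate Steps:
v = 0 (v = 0/3 = 0*(⅓) = 0)
o(I) = 5/I
g(n) = n (g(n) = 0 + n = n)
o(-19)*(155 - 1*162) + g(-22) = (5/(-19))*(155 - 1*162) - 22 = (5*(-1/19))*(155 - 162) - 22 = -5/19*(-7) - 22 = 35/19 - 22 = -383/19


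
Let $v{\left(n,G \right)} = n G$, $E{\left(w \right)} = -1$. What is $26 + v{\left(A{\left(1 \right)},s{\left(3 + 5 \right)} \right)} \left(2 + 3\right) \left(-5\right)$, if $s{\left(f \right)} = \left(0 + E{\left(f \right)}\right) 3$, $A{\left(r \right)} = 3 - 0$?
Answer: $251$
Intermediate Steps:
$A{\left(r \right)} = 3$ ($A{\left(r \right)} = 3 + 0 = 3$)
$s{\left(f \right)} = -3$ ($s{\left(f \right)} = \left(0 - 1\right) 3 = \left(-1\right) 3 = -3$)
$v{\left(n,G \right)} = G n$
$26 + v{\left(A{\left(1 \right)},s{\left(3 + 5 \right)} \right)} \left(2 + 3\right) \left(-5\right) = 26 + \left(-3\right) 3 \left(2 + 3\right) \left(-5\right) = 26 - 9 \cdot 5 \left(-5\right) = 26 - -225 = 26 + 225 = 251$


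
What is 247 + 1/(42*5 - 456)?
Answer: 60761/246 ≈ 247.00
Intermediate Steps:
247 + 1/(42*5 - 456) = 247 + 1/(210 - 456) = 247 + 1/(-246) = 247 - 1/246 = 60761/246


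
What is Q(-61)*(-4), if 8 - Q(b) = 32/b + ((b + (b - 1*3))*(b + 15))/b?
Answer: -25080/61 ≈ -411.15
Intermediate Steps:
Q(b) = 8 - 32/b - (-3 + 2*b)*(15 + b)/b (Q(b) = 8 - (32/b + ((b + (b - 1*3))*(b + 15))/b) = 8 - (32/b + ((b + (b - 3))*(15 + b))/b) = 8 - (32/b + ((b + (-3 + b))*(15 + b))/b) = 8 - (32/b + ((-3 + 2*b)*(15 + b))/b) = 8 - (32/b + (-3 + 2*b)*(15 + b)/b) = 8 + (-32/b - (-3 + 2*b)*(15 + b)/b) = 8 - 32/b - (-3 + 2*b)*(15 + b)/b)
Q(-61)*(-4) = (-19 - 2*(-61) + 13/(-61))*(-4) = (-19 + 122 + 13*(-1/61))*(-4) = (-19 + 122 - 13/61)*(-4) = (6270/61)*(-4) = -25080/61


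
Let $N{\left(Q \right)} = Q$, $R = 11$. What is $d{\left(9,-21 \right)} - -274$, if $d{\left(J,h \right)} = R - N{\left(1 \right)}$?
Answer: $284$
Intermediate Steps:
$d{\left(J,h \right)} = 10$ ($d{\left(J,h \right)} = 11 - 1 = 10$)
$d{\left(9,-21 \right)} - -274 = 10 - -274 = 10 + 274 = 284$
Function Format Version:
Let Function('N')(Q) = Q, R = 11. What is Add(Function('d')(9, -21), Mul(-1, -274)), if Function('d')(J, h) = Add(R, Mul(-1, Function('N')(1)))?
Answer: 284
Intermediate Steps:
Function('d')(J, h) = 10 (Function('d')(J, h) = Add(11, Mul(-1, 1)) = Add(11, -1) = 10)
Add(Function('d')(9, -21), Mul(-1, -274)) = Add(10, Mul(-1, -274)) = Add(10, 274) = 284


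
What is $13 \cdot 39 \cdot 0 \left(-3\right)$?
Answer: $0$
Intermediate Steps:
$13 \cdot 39 \cdot 0 \left(-3\right) = 507 \cdot 0 = 0$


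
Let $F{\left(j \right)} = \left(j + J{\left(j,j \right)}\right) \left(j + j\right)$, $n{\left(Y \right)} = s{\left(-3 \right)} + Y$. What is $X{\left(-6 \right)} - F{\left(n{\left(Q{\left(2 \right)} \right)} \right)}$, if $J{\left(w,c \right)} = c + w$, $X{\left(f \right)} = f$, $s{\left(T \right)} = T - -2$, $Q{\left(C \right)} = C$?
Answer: $-12$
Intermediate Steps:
$s{\left(T \right)} = 2 + T$ ($s{\left(T \right)} = T + 2 = 2 + T$)
$n{\left(Y \right)} = -1 + Y$ ($n{\left(Y \right)} = \left(2 - 3\right) + Y = -1 + Y$)
$F{\left(j \right)} = 6 j^{2}$ ($F{\left(j \right)} = \left(j + \left(j + j\right)\right) \left(j + j\right) = \left(j + 2 j\right) 2 j = 3 j 2 j = 6 j^{2}$)
$X{\left(-6 \right)} - F{\left(n{\left(Q{\left(2 \right)} \right)} \right)} = -6 - 6 \left(-1 + 2\right)^{2} = -6 - 6 \cdot 1^{2} = -6 - 6 \cdot 1 = -6 - 6 = -12$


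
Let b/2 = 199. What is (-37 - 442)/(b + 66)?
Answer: -479/464 ≈ -1.0323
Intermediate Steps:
b = 398 (b = 2*199 = 398)
(-37 - 442)/(b + 66) = (-37 - 442)/(398 + 66) = -479/464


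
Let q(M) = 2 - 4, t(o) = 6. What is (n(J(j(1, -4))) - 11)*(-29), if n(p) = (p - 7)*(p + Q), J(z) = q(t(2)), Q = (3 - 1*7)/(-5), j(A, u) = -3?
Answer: 29/5 ≈ 5.8000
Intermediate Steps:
Q = ⅘ (Q = (3 - 7)*(-⅕) = -4*(-⅕) = ⅘ ≈ 0.80000)
q(M) = -2
J(z) = -2
n(p) = (-7 + p)*(⅘ + p) (n(p) = (p - 7)*(p + ⅘) = (-7 + p)*(⅘ + p))
(n(J(j(1, -4))) - 11)*(-29) = ((-28/5 + (-2)² - 31/5*(-2)) - 11)*(-29) = ((-28/5 + 4 + 62/5) - 11)*(-29) = (54/5 - 11)*(-29) = -⅕*(-29) = 29/5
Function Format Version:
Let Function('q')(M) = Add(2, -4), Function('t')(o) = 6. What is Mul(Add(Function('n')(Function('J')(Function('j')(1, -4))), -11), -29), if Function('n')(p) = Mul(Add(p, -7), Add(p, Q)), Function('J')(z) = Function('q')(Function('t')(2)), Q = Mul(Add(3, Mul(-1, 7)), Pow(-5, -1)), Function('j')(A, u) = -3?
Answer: Rational(29, 5) ≈ 5.8000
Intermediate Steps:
Q = Rational(4, 5) (Q = Mul(Add(3, -7), Rational(-1, 5)) = Mul(-4, Rational(-1, 5)) = Rational(4, 5) ≈ 0.80000)
Function('q')(M) = -2
Function('J')(z) = -2
Function('n')(p) = Mul(Add(-7, p), Add(Rational(4, 5), p)) (Function('n')(p) = Mul(Add(p, -7), Add(p, Rational(4, 5))) = Mul(Add(-7, p), Add(Rational(4, 5), p)))
Mul(Add(Function('n')(Function('J')(Function('j')(1, -4))), -11), -29) = Mul(Add(Add(Rational(-28, 5), Pow(-2, 2), Mul(Rational(-31, 5), -2)), -11), -29) = Mul(Add(Add(Rational(-28, 5), 4, Rational(62, 5)), -11), -29) = Mul(Add(Rational(54, 5), -11), -29) = Mul(Rational(-1, 5), -29) = Rational(29, 5)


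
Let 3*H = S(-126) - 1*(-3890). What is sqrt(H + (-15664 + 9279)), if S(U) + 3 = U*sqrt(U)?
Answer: sqrt(-45804 - 1134*I*sqrt(14))/3 ≈ 3.3007 - 71.416*I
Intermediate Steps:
S(U) = -3 + U**(3/2) (S(U) = -3 + U*sqrt(U) = -3 + U**(3/2))
H = 3887/3 - 126*I*sqrt(14) (H = ((-3 + (-126)**(3/2)) - 1*(-3890))/3 = ((-3 - 378*I*sqrt(14)) + 3890)/3 = (3887 - 378*I*sqrt(14))/3 = 3887/3 - 126*I*sqrt(14) ≈ 1295.7 - 471.45*I)
sqrt(H + (-15664 + 9279)) = sqrt((3887/3 - 126*I*sqrt(14)) + (-15664 + 9279)) = sqrt((3887/3 - 126*I*sqrt(14)) - 6385) = sqrt(-15268/3 - 126*I*sqrt(14))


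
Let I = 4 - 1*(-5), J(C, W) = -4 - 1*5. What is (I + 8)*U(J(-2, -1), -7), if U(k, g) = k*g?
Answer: 1071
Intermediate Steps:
J(C, W) = -9 (J(C, W) = -4 - 5 = -9)
U(k, g) = g*k
I = 9 (I = 4 + 5 = 9)
(I + 8)*U(J(-2, -1), -7) = (9 + 8)*(-7*(-9)) = 17*63 = 1071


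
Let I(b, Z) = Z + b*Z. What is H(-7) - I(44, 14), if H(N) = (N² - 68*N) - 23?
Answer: -128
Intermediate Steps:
I(b, Z) = Z + Z*b
H(N) = -23 + N² - 68*N
H(-7) - I(44, 14) = (-23 + (-7)² - 68*(-7)) - 14*(1 + 44) = (-23 + 49 + 476) - 14*45 = 502 - 1*630 = 502 - 630 = -128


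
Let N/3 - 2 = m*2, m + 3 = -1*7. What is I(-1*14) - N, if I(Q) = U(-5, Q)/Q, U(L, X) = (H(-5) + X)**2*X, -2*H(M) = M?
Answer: 745/4 ≈ 186.25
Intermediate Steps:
H(M) = -M/2
m = -10 (m = -3 - 1*7 = -3 - 7 = -10)
N = -54 (N = 6 + 3*(-10*2) = 6 + 3*(-20) = 6 - 60 = -54)
U(L, X) = X*(5/2 + X)**2 (U(L, X) = (-1/2*(-5) + X)**2*X = (5/2 + X)**2*X = X*(5/2 + X)**2)
I(Q) = (5 + 2*Q)**2/4 (I(Q) = (Q*(5 + 2*Q)**2/4)/Q = (5 + 2*Q)**2/4)
I(-1*14) - N = (5 + 2*(-1*14))**2/4 - 1*(-54) = (5 + 2*(-14))**2/4 + 54 = (5 - 28)**2/4 + 54 = (1/4)*(-23)**2 + 54 = (1/4)*529 + 54 = 529/4 + 54 = 745/4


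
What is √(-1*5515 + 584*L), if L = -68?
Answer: 7*I*√923 ≈ 212.67*I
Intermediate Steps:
√(-1*5515 + 584*L) = √(-1*5515 + 584*(-68)) = √(-5515 - 39712) = √(-45227) = 7*I*√923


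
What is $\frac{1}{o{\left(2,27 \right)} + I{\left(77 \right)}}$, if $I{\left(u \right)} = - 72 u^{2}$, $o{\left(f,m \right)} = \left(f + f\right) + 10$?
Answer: $- \frac{1}{426874} \approx -2.3426 \cdot 10^{-6}$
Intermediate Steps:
$o{\left(f,m \right)} = 10 + 2 f$ ($o{\left(f,m \right)} = 2 f + 10 = 10 + 2 f$)
$I{\left(u \right)} = - 72 u^{2}$
$\frac{1}{o{\left(2,27 \right)} + I{\left(77 \right)}} = \frac{1}{\left(10 + 2 \cdot 2\right) - 72 \cdot 77^{2}} = \frac{1}{\left(10 + 4\right) - 426888} = \frac{1}{14 - 426888} = \frac{1}{-426874} = - \frac{1}{426874}$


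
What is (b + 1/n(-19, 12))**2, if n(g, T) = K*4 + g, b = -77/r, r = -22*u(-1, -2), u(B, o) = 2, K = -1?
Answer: 24649/8464 ≈ 2.9122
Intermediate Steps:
r = -44 (r = -22*2 = -44)
b = 7/4 (b = -77/(-44) = -77*(-1/44) = 7/4 ≈ 1.7500)
n(g, T) = -4 + g (n(g, T) = -1*4 + g = -4 + g)
(b + 1/n(-19, 12))**2 = (7/4 + 1/(-4 - 19))**2 = (7/4 + 1/(-23))**2 = (7/4 - 1/23)**2 = (157/92)**2 = 24649/8464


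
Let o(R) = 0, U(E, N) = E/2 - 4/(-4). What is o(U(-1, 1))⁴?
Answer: 0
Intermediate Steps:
U(E, N) = 1 + E/2 (U(E, N) = E*(½) - 4*(-¼) = E/2 + 1 = 1 + E/2)
o(U(-1, 1))⁴ = 0⁴ = 0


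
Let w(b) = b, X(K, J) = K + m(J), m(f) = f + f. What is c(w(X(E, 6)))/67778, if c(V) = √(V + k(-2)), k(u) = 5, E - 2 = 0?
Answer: √19/67778 ≈ 6.4311e-5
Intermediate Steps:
E = 2 (E = 2 + 0 = 2)
m(f) = 2*f
X(K, J) = K + 2*J
c(V) = √(5 + V) (c(V) = √(V + 5) = √(5 + V))
c(w(X(E, 6)))/67778 = √(5 + (2 + 2*6))/67778 = √(5 + (2 + 12))*(1/67778) = √(5 + 14)*(1/67778) = √19*(1/67778) = √19/67778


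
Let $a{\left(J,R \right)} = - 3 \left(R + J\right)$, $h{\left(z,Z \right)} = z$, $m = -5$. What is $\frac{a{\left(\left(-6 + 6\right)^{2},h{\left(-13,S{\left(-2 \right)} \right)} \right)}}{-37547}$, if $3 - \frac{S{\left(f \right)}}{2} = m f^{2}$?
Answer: $- \frac{39}{37547} \approx -0.0010387$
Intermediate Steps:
$S{\left(f \right)} = 6 + 10 f^{2}$ ($S{\left(f \right)} = 6 - 2 \left(- 5 f^{2}\right) = 6 + 10 f^{2}$)
$a{\left(J,R \right)} = - 3 J - 3 R$ ($a{\left(J,R \right)} = - 3 \left(J + R\right) = - 3 J - 3 R$)
$\frac{a{\left(\left(-6 + 6\right)^{2},h{\left(-13,S{\left(-2 \right)} \right)} \right)}}{-37547} = \frac{- 3 \left(-6 + 6\right)^{2} - -39}{-37547} = \left(- 3 \cdot 0^{2} + 39\right) \left(- \frac{1}{37547}\right) = \left(\left(-3\right) 0 + 39\right) \left(- \frac{1}{37547}\right) = \left(0 + 39\right) \left(- \frac{1}{37547}\right) = 39 \left(- \frac{1}{37547}\right) = - \frac{39}{37547}$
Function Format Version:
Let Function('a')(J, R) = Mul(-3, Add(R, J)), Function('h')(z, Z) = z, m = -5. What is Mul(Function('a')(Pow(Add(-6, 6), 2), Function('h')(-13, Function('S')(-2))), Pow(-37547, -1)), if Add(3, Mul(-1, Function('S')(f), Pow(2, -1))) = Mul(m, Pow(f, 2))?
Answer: Rational(-39, 37547) ≈ -0.0010387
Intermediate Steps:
Function('S')(f) = Add(6, Mul(10, Pow(f, 2))) (Function('S')(f) = Add(6, Mul(-2, Mul(-5, Pow(f, 2)))) = Add(6, Mul(10, Pow(f, 2))))
Function('a')(J, R) = Add(Mul(-3, J), Mul(-3, R)) (Function('a')(J, R) = Mul(-3, Add(J, R)) = Add(Mul(-3, J), Mul(-3, R)))
Mul(Function('a')(Pow(Add(-6, 6), 2), Function('h')(-13, Function('S')(-2))), Pow(-37547, -1)) = Mul(Add(Mul(-3, Pow(Add(-6, 6), 2)), Mul(-3, -13)), Pow(-37547, -1)) = Mul(Add(Mul(-3, Pow(0, 2)), 39), Rational(-1, 37547)) = Mul(Add(Mul(-3, 0), 39), Rational(-1, 37547)) = Mul(Add(0, 39), Rational(-1, 37547)) = Mul(39, Rational(-1, 37547)) = Rational(-39, 37547)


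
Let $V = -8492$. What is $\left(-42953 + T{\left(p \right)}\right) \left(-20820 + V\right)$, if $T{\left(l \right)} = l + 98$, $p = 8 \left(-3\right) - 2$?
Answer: $1256927872$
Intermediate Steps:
$p = -26$ ($p = -24 - 2 = -26$)
$T{\left(l \right)} = 98 + l$
$\left(-42953 + T{\left(p \right)}\right) \left(-20820 + V\right) = \left(-42953 + \left(98 - 26\right)\right) \left(-20820 - 8492\right) = \left(-42953 + 72\right) \left(-29312\right) = \left(-42881\right) \left(-29312\right) = 1256927872$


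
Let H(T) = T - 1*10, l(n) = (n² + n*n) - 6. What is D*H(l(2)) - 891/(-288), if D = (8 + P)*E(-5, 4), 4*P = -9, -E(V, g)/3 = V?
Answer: -21981/32 ≈ -686.91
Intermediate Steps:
E(V, g) = -3*V
P = -9/4 (P = (¼)*(-9) = -9/4 ≈ -2.2500)
l(n) = -6 + 2*n² (l(n) = (n² + n²) - 6 = 2*n² - 6 = -6 + 2*n²)
H(T) = -10 + T (H(T) = T - 10 = -10 + T)
D = 345/4 (D = (8 - 9/4)*(-3*(-5)) = (23/4)*15 = 345/4 ≈ 86.250)
D*H(l(2)) - 891/(-288) = 345*(-10 + (-6 + 2*2²))/4 - 891/(-288) = 345*(-10 + (-6 + 2*4))/4 - 891*(-1/288) = 345*(-10 + (-6 + 8))/4 + 99/32 = 345*(-10 + 2)/4 + 99/32 = (345/4)*(-8) + 99/32 = -690 + 99/32 = -21981/32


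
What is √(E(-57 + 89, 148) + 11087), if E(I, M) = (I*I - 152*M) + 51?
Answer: I*√10334 ≈ 101.66*I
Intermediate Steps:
E(I, M) = 51 + I² - 152*M (E(I, M) = (I² - 152*M) + 51 = 51 + I² - 152*M)
√(E(-57 + 89, 148) + 11087) = √((51 + (-57 + 89)² - 152*148) + 11087) = √((51 + 32² - 22496) + 11087) = √((51 + 1024 - 22496) + 11087) = √(-21421 + 11087) = √(-10334) = I*√10334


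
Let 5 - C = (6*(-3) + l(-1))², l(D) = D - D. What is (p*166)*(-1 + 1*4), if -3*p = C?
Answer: 52954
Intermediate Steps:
l(D) = 0
C = -319 (C = 5 - (6*(-3) + 0)² = 5 - (-18 + 0)² = 5 - 1*(-18)² = 5 - 1*324 = 5 - 324 = -319)
p = 319/3 (p = -⅓*(-319) = 319/3 ≈ 106.33)
(p*166)*(-1 + 1*4) = ((319/3)*166)*(-1 + 1*4) = 52954*(-1 + 4)/3 = (52954/3)*3 = 52954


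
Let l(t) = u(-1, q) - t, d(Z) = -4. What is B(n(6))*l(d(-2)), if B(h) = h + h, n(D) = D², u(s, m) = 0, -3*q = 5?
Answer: 288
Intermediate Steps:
q = -5/3 (q = -⅓*5 = -5/3 ≈ -1.6667)
B(h) = 2*h
l(t) = -t (l(t) = 0 - t = -t)
B(n(6))*l(d(-2)) = (2*6²)*(-1*(-4)) = (2*36)*4 = 72*4 = 288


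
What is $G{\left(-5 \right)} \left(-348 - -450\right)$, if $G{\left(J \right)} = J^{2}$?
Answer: $2550$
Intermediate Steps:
$G{\left(-5 \right)} \left(-348 - -450\right) = \left(-5\right)^{2} \left(-348 - -450\right) = 25 \left(-348 + 450\right) = 25 \cdot 102 = 2550$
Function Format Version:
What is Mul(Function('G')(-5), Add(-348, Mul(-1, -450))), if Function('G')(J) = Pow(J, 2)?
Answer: 2550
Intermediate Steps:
Mul(Function('G')(-5), Add(-348, Mul(-1, -450))) = Mul(Pow(-5, 2), Add(-348, Mul(-1, -450))) = Mul(25, Add(-348, 450)) = Mul(25, 102) = 2550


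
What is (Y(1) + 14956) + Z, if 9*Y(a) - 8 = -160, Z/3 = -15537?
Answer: -285047/9 ≈ -31672.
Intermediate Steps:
Z = -46611 (Z = 3*(-15537) = -46611)
Y(a) = -152/9 (Y(a) = 8/9 + (1/9)*(-160) = 8/9 - 160/9 = -152/9)
(Y(1) + 14956) + Z = (-152/9 + 14956) - 46611 = 134452/9 - 46611 = -285047/9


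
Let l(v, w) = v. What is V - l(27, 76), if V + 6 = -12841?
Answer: -12874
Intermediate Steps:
V = -12847 (V = -6 - 12841 = -12847)
V - l(27, 76) = -12847 - 1*27 = -12847 - 27 = -12874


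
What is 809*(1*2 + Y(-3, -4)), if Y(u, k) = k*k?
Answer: 14562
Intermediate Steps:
Y(u, k) = k²
809*(1*2 + Y(-3, -4)) = 809*(1*2 + (-4)²) = 809*(2 + 16) = 809*18 = 14562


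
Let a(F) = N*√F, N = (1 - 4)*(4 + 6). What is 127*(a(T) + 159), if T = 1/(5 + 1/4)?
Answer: 20193 - 2540*√21/7 ≈ 18530.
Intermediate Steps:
N = -30 (N = -3*10 = -30)
T = 4/21 (T = 1/(5 + ¼) = 1/(21/4) = 4/21 ≈ 0.19048)
a(F) = -30*√F
127*(a(T) + 159) = 127*(-20*√21/7 + 159) = 127*(159 - 20*√21/7) = 20193 - 2540*√21/7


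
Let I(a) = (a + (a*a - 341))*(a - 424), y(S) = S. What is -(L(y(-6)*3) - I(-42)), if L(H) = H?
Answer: -643528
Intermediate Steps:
I(a) = (-424 + a)*(-341 + a + a²) (I(a) = (a + (a² - 341))*(-424 + a) = (a + (-341 + a²))*(-424 + a) = (-341 + a + a²)*(-424 + a) = (-424 + a)*(-341 + a + a²))
-(L(y(-6)*3) - I(-42)) = -(-6*3 - (144584 + (-42)³ - 765*(-42) - 423*(-42)²)) = -(-18 - (144584 - 74088 + 32130 - 423*1764)) = -(-18 - (144584 - 74088 + 32130 - 746172)) = -(-18 - 1*(-643546)) = -(-18 + 643546) = -1*643528 = -643528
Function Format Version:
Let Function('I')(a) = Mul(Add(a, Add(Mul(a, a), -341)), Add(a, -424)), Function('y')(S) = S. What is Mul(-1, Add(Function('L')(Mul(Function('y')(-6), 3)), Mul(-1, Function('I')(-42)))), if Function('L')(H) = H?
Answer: -643528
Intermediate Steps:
Function('I')(a) = Mul(Add(-424, a), Add(-341, a, Pow(a, 2))) (Function('I')(a) = Mul(Add(a, Add(Pow(a, 2), -341)), Add(-424, a)) = Mul(Add(a, Add(-341, Pow(a, 2))), Add(-424, a)) = Mul(Add(-341, a, Pow(a, 2)), Add(-424, a)) = Mul(Add(-424, a), Add(-341, a, Pow(a, 2))))
Mul(-1, Add(Function('L')(Mul(Function('y')(-6), 3)), Mul(-1, Function('I')(-42)))) = Mul(-1, Add(Mul(-6, 3), Mul(-1, Add(144584, Pow(-42, 3), Mul(-765, -42), Mul(-423, Pow(-42, 2)))))) = Mul(-1, Add(-18, Mul(-1, Add(144584, -74088, 32130, Mul(-423, 1764))))) = Mul(-1, Add(-18, Mul(-1, Add(144584, -74088, 32130, -746172)))) = Mul(-1, Add(-18, Mul(-1, -643546))) = Mul(-1, Add(-18, 643546)) = Mul(-1, 643528) = -643528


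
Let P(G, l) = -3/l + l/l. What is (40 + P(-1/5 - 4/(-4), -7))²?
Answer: 84100/49 ≈ 1716.3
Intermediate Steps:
P(G, l) = 1 - 3/l (P(G, l) = -3/l + 1 = 1 - 3/l)
(40 + P(-1/5 - 4/(-4), -7))² = (40 + (-3 - 7)/(-7))² = (40 - ⅐*(-10))² = (40 + 10/7)² = (290/7)² = 84100/49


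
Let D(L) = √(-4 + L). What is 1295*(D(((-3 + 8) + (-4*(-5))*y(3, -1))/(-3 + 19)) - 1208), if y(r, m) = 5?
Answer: -1564360 + 1295*√41/4 ≈ -1.5623e+6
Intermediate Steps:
1295*(D(((-3 + 8) + (-4*(-5))*y(3, -1))/(-3 + 19)) - 1208) = 1295*(√(-4 + ((-3 + 8) - 4*(-5)*5)/(-3 + 19)) - 1208) = 1295*(√(-4 + (5 + 20*5)/16) - 1208) = 1295*(√(-4 + (5 + 100)*(1/16)) - 1208) = 1295*(√(-4 + 105*(1/16)) - 1208) = 1295*(√(-4 + 105/16) - 1208) = 1295*(√(41/16) - 1208) = 1295*(√41/4 - 1208) = 1295*(-1208 + √41/4) = -1564360 + 1295*√41/4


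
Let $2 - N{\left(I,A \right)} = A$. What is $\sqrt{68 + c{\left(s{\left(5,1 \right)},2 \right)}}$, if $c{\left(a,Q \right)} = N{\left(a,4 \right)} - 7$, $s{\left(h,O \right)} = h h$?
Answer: $\sqrt{59} \approx 7.6811$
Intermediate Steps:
$N{\left(I,A \right)} = 2 - A$
$s{\left(h,O \right)} = h^{2}$
$c{\left(a,Q \right)} = -9$ ($c{\left(a,Q \right)} = \left(2 - 4\right) - 7 = -2 - 7 = -9$)
$\sqrt{68 + c{\left(s{\left(5,1 \right)},2 \right)}} = \sqrt{68 - 9} = \sqrt{59}$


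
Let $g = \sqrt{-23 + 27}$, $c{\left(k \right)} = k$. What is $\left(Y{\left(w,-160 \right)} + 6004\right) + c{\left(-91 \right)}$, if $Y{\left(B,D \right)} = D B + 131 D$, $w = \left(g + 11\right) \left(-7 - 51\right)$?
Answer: $105593$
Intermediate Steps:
$g = 2$ ($g = \sqrt{4} = 2$)
$w = -754$ ($w = \left(2 + 11\right) \left(-7 - 51\right) = 13 \left(-58\right) = -754$)
$Y{\left(B,D \right)} = 131 D + B D$ ($Y{\left(B,D \right)} = B D + 131 D = 131 D + B D$)
$\left(Y{\left(w,-160 \right)} + 6004\right) + c{\left(-91 \right)} = \left(- 160 \left(131 - 754\right) + 6004\right) - 91 = \left(\left(-160\right) \left(-623\right) + 6004\right) - 91 = \left(99680 + 6004\right) - 91 = 105684 - 91 = 105593$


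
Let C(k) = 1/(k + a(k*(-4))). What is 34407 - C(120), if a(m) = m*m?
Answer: 7931501639/230520 ≈ 34407.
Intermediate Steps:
a(m) = m²
C(k) = 1/(k + 16*k²) (C(k) = 1/(k + (k*(-4))²) = 1/(k + (-4*k)²) = 1/(k + 16*k²))
34407 - C(120) = 34407 - 1/(120*(1 + 16*120)) = 34407 - 1/(120*(1 + 1920)) = 34407 - 1/(120*1921) = 34407 - 1*1/230520 = 34407 - 1/230520 = 7931501639/230520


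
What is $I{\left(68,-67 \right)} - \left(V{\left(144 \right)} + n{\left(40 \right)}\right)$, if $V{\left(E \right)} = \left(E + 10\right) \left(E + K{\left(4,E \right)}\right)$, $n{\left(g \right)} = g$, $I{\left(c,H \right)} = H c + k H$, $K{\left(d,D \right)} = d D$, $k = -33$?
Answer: $-113265$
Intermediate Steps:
$K{\left(d,D \right)} = D d$
$I{\left(c,H \right)} = - 33 H + H c$ ($I{\left(c,H \right)} = H c - 33 H = - 33 H + H c$)
$V{\left(E \right)} = 5 E \left(10 + E\right)$ ($V{\left(E \right)} = \left(E + 10\right) \left(E + E 4\right) = \left(10 + E\right) \left(E + 4 E\right) = \left(10 + E\right) 5 E = 5 E \left(10 + E\right)$)
$I{\left(68,-67 \right)} - \left(V{\left(144 \right)} + n{\left(40 \right)}\right) = - 67 \left(-33 + 68\right) - \left(5 \cdot 144 \left(10 + 144\right) + 40\right) = \left(-67\right) 35 - \left(5 \cdot 144 \cdot 154 + 40\right) = -2345 - \left(110880 + 40\right) = -2345 - 110920 = -113265$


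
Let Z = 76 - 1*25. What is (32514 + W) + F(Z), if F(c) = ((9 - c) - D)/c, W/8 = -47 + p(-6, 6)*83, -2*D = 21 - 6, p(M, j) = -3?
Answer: 1024941/34 ≈ 30145.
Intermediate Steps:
D = -15/2 (D = -(21 - 6)/2 = -½*15 = -15/2 ≈ -7.5000)
Z = 51 (Z = 76 - 25 = 51)
W = -2368 (W = 8*(-47 - 3*83) = 8*(-47 - 249) = 8*(-296) = -2368)
F(c) = (33/2 - c)/c (F(c) = ((9 - c) - 1*(-15/2))/c = ((9 - c) + 15/2)/c = (33/2 - c)/c)
(32514 + W) + F(Z) = (32514 - 2368) + (33/2 - 1*51)/51 = 30146 + (33/2 - 51)/51 = 30146 + (1/51)*(-69/2) = 30146 - 23/34 = 1024941/34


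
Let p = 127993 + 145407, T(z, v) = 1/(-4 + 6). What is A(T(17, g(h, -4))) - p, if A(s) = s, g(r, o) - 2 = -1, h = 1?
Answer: -546799/2 ≈ -2.7340e+5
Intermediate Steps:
g(r, o) = 1 (g(r, o) = 2 - 1 = 1)
T(z, v) = 1/2
p = 273400
A(T(17, g(h, -4))) - p = 1/2 - 1*273400 = 1/2 - 273400 = -546799/2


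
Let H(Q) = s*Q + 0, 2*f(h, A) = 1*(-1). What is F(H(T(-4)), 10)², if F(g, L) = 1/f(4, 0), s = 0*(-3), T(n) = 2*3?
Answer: 4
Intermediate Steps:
T(n) = 6
s = 0
f(h, A) = -½ (f(h, A) = (1*(-1))/2 = (½)*(-1) = -½)
H(Q) = 0 (H(Q) = 0*Q + 0 = 0 + 0 = 0)
F(g, L) = -2 (F(g, L) = 1/(-½) = -2)
F(H(T(-4)), 10)² = (-2)² = 4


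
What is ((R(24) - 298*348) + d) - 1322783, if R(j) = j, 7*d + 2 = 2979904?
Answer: -7005339/7 ≈ -1.0008e+6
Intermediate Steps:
d = 2979902/7 (d = -2/7 + (⅐)*2979904 = -2/7 + 2979904/7 = 2979902/7 ≈ 4.2570e+5)
((R(24) - 298*348) + d) - 1322783 = ((24 - 298*348) + 2979902/7) - 1322783 = ((24 - 103704) + 2979902/7) - 1322783 = (-103680 + 2979902/7) - 1322783 = 2254142/7 - 1322783 = -7005339/7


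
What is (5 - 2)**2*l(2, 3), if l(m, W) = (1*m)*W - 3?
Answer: 27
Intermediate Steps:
l(m, W) = -3 + W*m (l(m, W) = m*W - 3 = W*m - 3 = -3 + W*m)
(5 - 2)**2*l(2, 3) = (5 - 2)**2*(-3 + 3*2) = 3**2*(-3 + 6) = 9*3 = 27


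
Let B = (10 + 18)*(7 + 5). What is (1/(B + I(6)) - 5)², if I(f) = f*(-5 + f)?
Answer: 2920681/116964 ≈ 24.971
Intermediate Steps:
B = 336 (B = 28*12 = 336)
(1/(B + I(6)) - 5)² = (1/(336 + 6*(-5 + 6)) - 5)² = (1/(336 + 6*1) - 5)² = (1/(336 + 6) - 5)² = (1/342 - 5)² = (-1709/342)² = 2920681/116964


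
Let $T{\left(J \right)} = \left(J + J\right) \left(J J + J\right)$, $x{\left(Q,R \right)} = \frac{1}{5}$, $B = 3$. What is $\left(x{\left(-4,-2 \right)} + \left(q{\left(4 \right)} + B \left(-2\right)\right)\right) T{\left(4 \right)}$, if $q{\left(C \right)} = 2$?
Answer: $-608$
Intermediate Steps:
$x{\left(Q,R \right)} = \frac{1}{5}$
$T{\left(J \right)} = 2 J \left(J + J^{2}\right)$ ($T{\left(J \right)} = 2 J \left(J^{2} + J\right) = 2 J \left(J + J^{2}\right)$)
$\left(x{\left(-4,-2 \right)} + \left(q{\left(4 \right)} + B \left(-2\right)\right)\right) T{\left(4 \right)} = \left(\frac{1}{5} + \left(2 + 3 \left(-2\right)\right)\right) 2 \cdot 4^{2} \left(1 + 4\right) = \left(\frac{1}{5} + \left(2 - 6\right)\right) 2 \cdot 16 \cdot 5 = \left(\frac{1}{5} - 4\right) 160 = \left(- \frac{19}{5}\right) 160 = -608$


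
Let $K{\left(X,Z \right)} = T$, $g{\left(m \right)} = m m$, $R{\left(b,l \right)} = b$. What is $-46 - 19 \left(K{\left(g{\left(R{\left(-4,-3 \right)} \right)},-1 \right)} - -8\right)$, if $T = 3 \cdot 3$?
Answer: $-369$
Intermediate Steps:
$g{\left(m \right)} = m^{2}$
$T = 9$
$K{\left(X,Z \right)} = 9$
$-46 - 19 \left(K{\left(g{\left(R{\left(-4,-3 \right)} \right)},-1 \right)} - -8\right) = -46 - 19 \left(9 - -8\right) = -46 - 19 \left(9 + 8\right) = -46 - 323 = -369$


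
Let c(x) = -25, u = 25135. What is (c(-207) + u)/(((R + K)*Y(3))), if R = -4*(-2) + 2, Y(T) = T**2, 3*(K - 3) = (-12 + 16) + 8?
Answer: 2790/17 ≈ 164.12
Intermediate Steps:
K = 7 (K = 3 + ((-12 + 16) + 8)/3 = 3 + (4 + 8)/3 = 3 + (1/3)*12 = 3 + 4 = 7)
R = 10 (R = 8 + 2 = 10)
(c(-207) + u)/(((R + K)*Y(3))) = (-25 + 25135)/(((10 + 7)*3**2)) = 25110/((17*9)) = 25110/153 = 25110*(1/153) = 2790/17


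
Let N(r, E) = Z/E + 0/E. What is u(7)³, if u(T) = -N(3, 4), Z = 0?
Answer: 0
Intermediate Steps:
N(r, E) = 0 (N(r, E) = 0/E + 0/E = 0 + 0 = 0)
u(T) = 0 (u(T) = -1*0 = 0)
u(7)³ = 0³ = 0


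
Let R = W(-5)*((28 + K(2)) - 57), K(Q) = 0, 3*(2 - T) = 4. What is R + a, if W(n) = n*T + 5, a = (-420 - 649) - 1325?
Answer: -7327/3 ≈ -2442.3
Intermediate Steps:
T = ⅔ (T = 2 - ⅓*4 = 2 - 4/3 = ⅔ ≈ 0.66667)
a = -2394 (a = -1069 - 1325 = -2394)
W(n) = 5 + 2*n/3 (W(n) = n*(⅔) + 5 = 2*n/3 + 5 = 5 + 2*n/3)
R = -145/3 (R = (5 + (⅔)*(-5))*((28 + 0) - 57) = (5 - 10/3)*(28 - 57) = (5/3)*(-29) = -145/3 ≈ -48.333)
R + a = -145/3 - 2394 = -7327/3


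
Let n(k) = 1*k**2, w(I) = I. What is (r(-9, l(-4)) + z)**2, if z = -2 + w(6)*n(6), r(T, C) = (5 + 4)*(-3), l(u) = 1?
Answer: 34969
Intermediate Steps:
r(T, C) = -27 (r(T, C) = 9*(-3) = -27)
n(k) = k**2
z = 214 (z = -2 + 6*6**2 = -2 + 6*36 = -2 + 216 = 214)
(r(-9, l(-4)) + z)**2 = (-27 + 214)**2 = 187**2 = 34969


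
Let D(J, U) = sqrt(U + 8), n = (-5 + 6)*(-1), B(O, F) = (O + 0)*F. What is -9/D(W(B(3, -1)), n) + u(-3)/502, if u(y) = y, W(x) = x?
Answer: -3/502 - 9*sqrt(7)/7 ≈ -3.4077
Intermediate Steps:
B(O, F) = F*O (B(O, F) = O*F = F*O)
n = -1 (n = 1*(-1) = -1)
D(J, U) = sqrt(8 + U)
-9/D(W(B(3, -1)), n) + u(-3)/502 = -9/sqrt(8 - 1) - 3/502 = -9*sqrt(7)/7 - 3*1/502 = -9*sqrt(7)/7 - 3/502 = -3/502 - 9*sqrt(7)/7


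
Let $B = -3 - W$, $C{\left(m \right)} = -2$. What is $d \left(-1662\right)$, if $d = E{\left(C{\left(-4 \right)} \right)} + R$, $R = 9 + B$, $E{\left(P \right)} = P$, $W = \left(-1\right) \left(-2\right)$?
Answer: $-3324$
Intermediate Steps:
$W = 2$
$B = -5$ ($B = -3 - 2 = -5$)
$R = 4$ ($R = 9 - 5 = 4$)
$d = 2$ ($d = -2 + 4 = 2$)
$d \left(-1662\right) = 2 \left(-1662\right) = -3324$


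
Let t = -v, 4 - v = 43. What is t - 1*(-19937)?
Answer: 19976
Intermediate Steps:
v = -39 (v = 4 - 1*43 = 4 - 43 = -39)
t = 39 (t = -1*(-39) = 39)
t - 1*(-19937) = 39 - 1*(-19937) = 39 + 19937 = 19976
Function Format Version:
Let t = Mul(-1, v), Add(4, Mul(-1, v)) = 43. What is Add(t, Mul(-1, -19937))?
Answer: 19976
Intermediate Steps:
v = -39 (v = Add(4, Mul(-1, 43)) = Add(4, -43) = -39)
t = 39 (t = Mul(-1, -39) = 39)
Add(t, Mul(-1, -19937)) = Add(39, Mul(-1, -19937)) = Add(39, 19937) = 19976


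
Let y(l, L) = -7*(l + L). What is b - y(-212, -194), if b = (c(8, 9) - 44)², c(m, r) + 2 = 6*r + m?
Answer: -2586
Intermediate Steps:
y(l, L) = -7*L - 7*l (y(l, L) = -7*(L + l) = -7*L - 7*l)
c(m, r) = -2 + m + 6*r (c(m, r) = -2 + (6*r + m) = -2 + (m + 6*r) = -2 + m + 6*r)
b = 256 (b = ((-2 + 8 + 6*9) - 44)² = ((-2 + 8 + 54) - 44)² = (60 - 44)² = 16² = 256)
b - y(-212, -194) = 256 - (-7*(-194) - 7*(-212)) = 256 - (1358 + 1484) = 256 - 1*2842 = 256 - 2842 = -2586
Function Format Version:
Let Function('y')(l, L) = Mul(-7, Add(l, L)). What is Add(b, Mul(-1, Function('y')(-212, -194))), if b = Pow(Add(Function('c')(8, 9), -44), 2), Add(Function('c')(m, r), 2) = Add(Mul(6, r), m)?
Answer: -2586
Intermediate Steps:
Function('y')(l, L) = Add(Mul(-7, L), Mul(-7, l)) (Function('y')(l, L) = Mul(-7, Add(L, l)) = Add(Mul(-7, L), Mul(-7, l)))
Function('c')(m, r) = Add(-2, m, Mul(6, r)) (Function('c')(m, r) = Add(-2, Add(Mul(6, r), m)) = Add(-2, Add(m, Mul(6, r))) = Add(-2, m, Mul(6, r)))
b = 256 (b = Pow(Add(Add(-2, 8, Mul(6, 9)), -44), 2) = Pow(Add(Add(-2, 8, 54), -44), 2) = Pow(Add(60, -44), 2) = Pow(16, 2) = 256)
Add(b, Mul(-1, Function('y')(-212, -194))) = Add(256, Mul(-1, Add(Mul(-7, -194), Mul(-7, -212)))) = Add(256, Mul(-1, Add(1358, 1484))) = Add(256, Mul(-1, 2842)) = Add(256, -2842) = -2586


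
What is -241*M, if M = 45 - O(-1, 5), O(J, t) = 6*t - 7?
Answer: -5302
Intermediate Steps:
O(J, t) = -7 + 6*t
M = 22 (M = 45 - (-7 + 6*5) = 45 - (-7 + 30) = 45 - 1*23 = 45 - 23 = 22)
-241*M = -241*22 = -5302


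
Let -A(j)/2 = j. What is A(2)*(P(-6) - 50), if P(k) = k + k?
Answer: 248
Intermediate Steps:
A(j) = -2*j
P(k) = 2*k
A(2)*(P(-6) - 50) = (-2*2)*(2*(-6) - 50) = -4*(-12 - 50) = -4*(-62) = 248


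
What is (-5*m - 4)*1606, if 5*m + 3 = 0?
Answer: -1606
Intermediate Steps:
m = -⅗ (m = -⅗ + (⅕)*0 = -⅗ + 0 = -⅗ ≈ -0.60000)
(-5*m - 4)*1606 = (-5*(-⅗) - 4)*1606 = (3 - 4)*1606 = -1*1606 = -1606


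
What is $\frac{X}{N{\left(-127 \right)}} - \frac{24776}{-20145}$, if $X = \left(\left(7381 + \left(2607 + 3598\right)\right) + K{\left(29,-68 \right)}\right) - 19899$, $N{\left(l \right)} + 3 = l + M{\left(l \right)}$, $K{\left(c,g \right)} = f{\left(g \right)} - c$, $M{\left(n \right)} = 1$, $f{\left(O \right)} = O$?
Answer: $\frac{44108518}{866235} \approx 50.92$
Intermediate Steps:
$K{\left(c,g \right)} = g - c$
$N{\left(l \right)} = -2 + l$ ($N{\left(l \right)} = -3 + \left(l + 1\right) = -3 + \left(1 + l\right) = -2 + l$)
$X = -6410$ ($X = \left(\left(7381 + \left(2607 + 3598\right)\right) - 97\right) - 19899 = \left(\left(7381 + 6205\right) - 97\right) - 19899 = \left(13586 - 97\right) - 19899 = 13489 - 19899 = -6410$)
$\frac{X}{N{\left(-127 \right)}} - \frac{24776}{-20145} = - \frac{6410}{-2 - 127} - \frac{24776}{-20145} = - \frac{6410}{-129} - - \frac{24776}{20145} = \left(-6410\right) \left(- \frac{1}{129}\right) + \frac{24776}{20145} = \frac{6410}{129} + \frac{24776}{20145} = \frac{44108518}{866235}$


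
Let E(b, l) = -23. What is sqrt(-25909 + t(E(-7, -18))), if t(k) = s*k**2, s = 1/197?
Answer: 2*I*sqrt(251349542)/197 ≈ 160.95*I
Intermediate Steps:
s = 1/197 ≈ 0.0050761
t(k) = k**2/197
sqrt(-25909 + t(E(-7, -18))) = sqrt(-25909 + (1/197)*(-23)**2) = sqrt(-25909 + (1/197)*529) = sqrt(-25909 + 529/197) = sqrt(-5103544/197) = 2*I*sqrt(251349542)/197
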